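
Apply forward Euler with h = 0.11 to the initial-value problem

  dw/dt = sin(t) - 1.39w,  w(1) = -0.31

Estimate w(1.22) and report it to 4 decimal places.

Euler: w_{n+1} = w_n + h·f(t_n, w_n).
t=1.000000, w=-0.310000: f=1.272371 → w ← -0.310000 + 0.11·1.272371 = -0.170039
t=1.110000, w=-0.170039: f=1.132053 → w ← -0.170039 + 0.11·1.132053 = -0.045513
w(1.22) ≈ -0.0455

-0.0455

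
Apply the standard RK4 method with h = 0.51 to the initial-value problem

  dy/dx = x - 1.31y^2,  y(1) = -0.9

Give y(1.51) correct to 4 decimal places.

RK4: k1 = f(x_n, y_n); k2 = f(x_n + h/2, y_n + (h/2)·k1); k3 = f(x_n + h/2, y_n + (h/2)·k2); k4 = f(x_n + h, y_n + h·k3); y_{n+1} = y_n + (h/6)·(k1 + 2k2 + 2k3 + k4).
x=1.000000, y=-0.900000:
  k1 = f(1.000000, -0.900000) = -0.061100
  k2 = f(1.255000, -0.915581) = 0.156843
  k3 = f(1.255000, -0.860005) = 0.286113
  k4 = f(1.510000, -0.754082) = 0.765081
  y ← -0.900000 + (0.51/6)·(k1 + 2k2 + 2k3 + k4) = -0.764859
y(1.51) ≈ -0.7649

-0.7649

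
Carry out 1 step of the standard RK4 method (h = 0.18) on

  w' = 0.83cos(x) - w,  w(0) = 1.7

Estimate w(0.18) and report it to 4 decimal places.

1.5559

RK4: k1 = f(x_n, w_n); k2 = f(x_n + h/2, w_n + (h/2)·k1); k3 = f(x_n + h/2, w_n + (h/2)·k2); k4 = f(x_n + h, w_n + h·k3); w_{n+1} = w_n + (h/6)·(k1 + 2k2 + 2k3 + k4).
x=0.000000, w=1.700000:
  k1 = f(0.000000, 1.700000) = -0.870000
  k2 = f(0.090000, 1.621700) = -0.795059
  k3 = f(0.090000, 1.628445) = -0.801804
  k4 = f(0.180000, 1.555675) = -0.739085
  w ← 1.700000 + (0.18/6)·(k1 + 2k2 + 2k3 + k4) = 1.555916
w(0.18) ≈ 1.5559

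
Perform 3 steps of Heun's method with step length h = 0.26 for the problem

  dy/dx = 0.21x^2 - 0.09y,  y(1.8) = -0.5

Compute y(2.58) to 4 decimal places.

Heun: k1 = f(x_n, y_n); k2 = f(x_n + h, y_n + h·k1); y_{n+1} = y_n + (h/2)·(k1 + k2).
x=1.800000, y=-0.500000:
  k1 = f(1.800000, -0.500000) = 0.725400
  k2 = f(2.060000, -0.311396) = 0.919182
  y ← -0.500000 + (0.26/2)·(0.725400 + 0.919182) = -0.286204
x=2.060000, y=-0.286204:
  k1 = f(2.060000, -0.286204) = 0.916914
  k2 = f(2.320000, -0.047807) = 1.134607
  y ← -0.286204 + (0.26/2)·(0.916914 + 1.134607) = -0.019507
x=2.320000, y=-0.019507:
  k1 = f(2.320000, -0.019507) = 1.132060
  k2 = f(2.580000, 0.274829) = 1.373109
  y ← -0.019507 + (0.26/2)·(1.132060 + 1.373109) = 0.306165
y(2.58) ≈ 0.3062

0.3062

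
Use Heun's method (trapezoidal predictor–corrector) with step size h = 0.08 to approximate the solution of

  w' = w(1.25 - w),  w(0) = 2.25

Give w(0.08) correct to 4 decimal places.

Heun: k1 = f(s_n, w_n); k2 = f(s_n + h, w_n + h·k1); w_{n+1} = w_n + (h/2)·(k1 + k2).
s=0.000000, w=2.250000:
  k1 = f(0.000000, 2.250000) = -2.250000
  k2 = f(0.080000, 2.070000) = -1.697400
  w ← 2.250000 + (0.08/2)·(-2.250000 + (-1.697400)) = 2.092104
w(0.08) ≈ 2.0921

2.0921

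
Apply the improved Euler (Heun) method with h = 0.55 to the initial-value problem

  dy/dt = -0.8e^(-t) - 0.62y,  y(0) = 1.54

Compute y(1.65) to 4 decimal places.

Heun: k1 = f(t_n, y_n); k2 = f(t_n + h, y_n + h·k1); y_{n+1} = y_n + (h/2)·(k1 + k2).
t=0.000000, y=1.540000:
  k1 = f(0.000000, 1.540000) = -1.754800
  k2 = f(0.550000, 0.574860) = -0.817973
  y ← 1.540000 + (0.55/2)·(-1.754800 + (-0.817973)) = 0.832487
t=0.550000, y=0.832487:
  k1 = f(0.550000, 0.832487) = -0.977702
  k2 = f(1.100000, 0.294751) = -0.449043
  y ← 0.832487 + (0.55/2)·(-0.977702 + (-0.449043)) = 0.440133
t=1.100000, y=0.440133:
  k1 = f(1.100000, 0.440133) = -0.539179
  k2 = f(1.650000, 0.143584) = -0.242662
  y ← 0.440133 + (0.55/2)·(-0.539179 + (-0.242662)) = 0.225126
y(1.65) ≈ 0.2251

0.2251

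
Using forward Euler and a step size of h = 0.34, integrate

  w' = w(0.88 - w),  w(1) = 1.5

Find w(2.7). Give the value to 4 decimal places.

Euler: w_{n+1} = w_n + h·f(x_n, w_n).
x=1.000000, w=1.500000: f=-0.930000 → w ← 1.500000 + 0.34·(-0.930000) = 1.183800
x=1.340000, w=1.183800: f=-0.359638 → w ← 1.183800 + 0.34·(-0.359638) = 1.061523
x=1.680000, w=1.061523: f=-0.192691 → w ← 1.061523 + 0.34·(-0.192691) = 0.996008
x=2.020000, w=0.996008: f=-0.115545 → w ← 0.996008 + 0.34·(-0.115545) = 0.956723
x=2.360000, w=0.956723: f=-0.073402 → w ← 0.956723 + 0.34·(-0.073402) = 0.931766
w(2.7) ≈ 0.9318

0.9318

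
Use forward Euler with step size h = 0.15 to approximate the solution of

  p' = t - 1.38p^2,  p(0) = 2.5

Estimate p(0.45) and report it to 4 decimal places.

0.7945

Euler: p_{n+1} = p_n + h·f(t_n, p_n).
t=0.000000, p=2.500000: f=-8.625000 → p ← 2.500000 + 0.15·(-8.625000) = 1.206250
t=0.150000, p=1.206250: f=-1.857954 → p ← 1.206250 + 0.15·(-1.857954) = 0.927557
t=0.300000, p=0.927557: f=-0.887299 → p ← 0.927557 + 0.15·(-0.887299) = 0.794462
p(0.45) ≈ 0.7945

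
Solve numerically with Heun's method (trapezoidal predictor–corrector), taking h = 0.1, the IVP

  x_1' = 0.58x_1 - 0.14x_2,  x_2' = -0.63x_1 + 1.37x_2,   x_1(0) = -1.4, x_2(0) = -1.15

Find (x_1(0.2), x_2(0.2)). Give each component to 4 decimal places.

-1.5359, -1.3001

Heun on (x_1,x_2): k1 = f(s_n, state_n); k2 = f(s_n + h, state_n + h·k1); state_{n+1} = state_n + (h/2)·(k1 + k2).
0.000000: (-1.400000, -1.150000)
  k1 = (-0.651000, -0.693500)
  predictor → (-1.465100, -1.219350)
  k2 = (-0.679049, -0.747497)
  → (-1.466502, -1.222050)
0.100000: (-1.466502, -1.222050)
  k1 = (-0.679484, -0.750312)
  predictor → (-1.534451, -1.297081)
  k2 = (-0.708390, -0.810297)
  → (-1.535896, -1.300080)
(x_1(0.2), x_2(0.2)) ≈ (-1.5359, -1.3001)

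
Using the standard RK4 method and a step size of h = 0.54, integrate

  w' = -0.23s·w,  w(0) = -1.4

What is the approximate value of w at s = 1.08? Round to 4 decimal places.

-1.2243

RK4: k1 = f(s_n, w_n); k2 = f(s_n + h/2, w_n + (h/2)·k1); k3 = f(s_n + h/2, w_n + (h/2)·k2); k4 = f(s_n + h, w_n + h·k3); w_{n+1} = w_n + (h/6)·(k1 + 2k2 + 2k3 + k4).
s=0.000000, w=-1.400000:
  k1 = f(0.000000, -1.400000) = 0.000000
  k2 = f(0.270000, -1.400000) = 0.086940
  k3 = f(0.270000, -1.376526) = 0.085482
  k4 = f(0.540000, -1.353840) = 0.168147
  w ← -1.400000 + (0.54/6)·(k1 + 2k2 + 2k3 + k4) = -1.353831
s=0.540000, w=-1.353831:
  k1 = f(0.540000, -1.353831) = 0.168146
  k2 = f(0.810000, -1.308431) = 0.243761
  k3 = f(0.810000, -1.288015) = 0.239957
  k4 = f(1.080000, -1.224254) = 0.304105
  w ← -1.353831 + (0.54/6)·(k1 + 2k2 + 2k3 + k4) = -1.224259
w(1.08) ≈ -1.2243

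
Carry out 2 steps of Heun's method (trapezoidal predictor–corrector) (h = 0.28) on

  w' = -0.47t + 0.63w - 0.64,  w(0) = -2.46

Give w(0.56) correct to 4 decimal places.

-4.0030

Heun: k1 = f(t_n, w_n); k2 = f(t_n + h, w_n + h·k1); w_{n+1} = w_n + (h/2)·(k1 + k2).
t=0.000000, w=-2.460000:
  k1 = f(0.000000, -2.460000) = -2.189800
  k2 = f(0.280000, -3.073144) = -2.707681
  w ← -2.460000 + (0.28/2)·(-2.189800 + (-2.707681)) = -3.145647
t=0.280000, w=-3.145647:
  k1 = f(0.280000, -3.145647) = -2.753358
  k2 = f(0.560000, -3.916587) = -3.370650
  w ← -3.145647 + (0.28/2)·(-2.753358 + (-3.370650)) = -4.003008
w(0.56) ≈ -4.0030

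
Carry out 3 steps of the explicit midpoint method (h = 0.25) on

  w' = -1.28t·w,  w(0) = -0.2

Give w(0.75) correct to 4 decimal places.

Midpoint: k1 = f(t_n, w_n); k2 = f(t_n + h/2, w_n + (h/2)·k1); w_{n+1} = w_n + h·k2.
t=0.000000, w=-0.200000:
  k1 = f(0.000000, -0.200000) = 0.000000
  k2 = f(0.125000, -0.200000) = 0.032000
  w ← -0.200000 + 0.25·0.032000 = -0.192000
t=0.250000, w=-0.192000:
  k1 = f(0.250000, -0.192000) = 0.061440
  k2 = f(0.375000, -0.184320) = 0.088474
  w ← -0.192000 + 0.25·0.088474 = -0.169882
t=0.500000, w=-0.169882:
  k1 = f(0.500000, -0.169882) = 0.108724
  k2 = f(0.625000, -0.156291) = 0.125033
  w ← -0.169882 + 0.25·0.125033 = -0.138623
w(0.75) ≈ -0.1386

-0.1386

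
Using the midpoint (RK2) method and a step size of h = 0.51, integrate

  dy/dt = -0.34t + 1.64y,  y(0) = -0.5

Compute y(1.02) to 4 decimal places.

-2.6560

Midpoint: k1 = f(t_n, y_n); k2 = f(t_n + h/2, y_n + (h/2)·k1); y_{n+1} = y_n + h·k2.
t=0.000000, y=-0.500000:
  k1 = f(0.000000, -0.500000) = -0.820000
  k2 = f(0.255000, -0.709100) = -1.249624
  y ← -0.500000 + 0.51·(-1.249624) = -1.137308
t=0.510000, y=-1.137308:
  k1 = f(0.510000, -1.137308) = -2.038586
  k2 = f(0.765000, -1.657148) = -2.977822
  y ← -1.137308 + 0.51·(-2.977822) = -2.655997
y(1.02) ≈ -2.6560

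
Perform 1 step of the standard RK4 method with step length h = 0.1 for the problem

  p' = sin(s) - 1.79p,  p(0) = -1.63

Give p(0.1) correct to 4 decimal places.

-1.3581

RK4: k1 = f(s_n, p_n); k2 = f(s_n + h/2, p_n + (h/2)·k1); k3 = f(s_n + h/2, p_n + (h/2)·k2); k4 = f(s_n + h, p_n + h·k3); p_{n+1} = p_n + (h/6)·(k1 + 2k2 + 2k3 + k4).
s=0.000000, p=-1.630000:
  k1 = f(0.000000, -1.630000) = 2.917700
  k2 = f(0.050000, -1.484115) = 2.706545
  k3 = f(0.050000, -1.494673) = 2.725443
  k4 = f(0.100000, -1.357456) = 2.529679
  p ← -1.630000 + (0.1/6)·(k1 + 2k2 + 2k3 + k4) = -1.358144
p(0.1) ≈ -1.3581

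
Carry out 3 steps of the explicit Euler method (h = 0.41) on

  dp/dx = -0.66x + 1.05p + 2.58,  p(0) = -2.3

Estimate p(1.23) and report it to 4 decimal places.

Euler: p_{n+1} = p_n + h·f(x_n, p_n).
x=0.000000, p=-2.300000: f=0.165000 → p ← -2.300000 + 0.41·0.165000 = -2.232350
x=0.410000, p=-2.232350: f=-0.034567 → p ← -2.232350 + 0.41·(-0.034567) = -2.246523
x=0.820000, p=-2.246523: f=-0.320049 → p ← -2.246523 + 0.41·(-0.320049) = -2.377743
p(1.23) ≈ -2.3777

-2.3777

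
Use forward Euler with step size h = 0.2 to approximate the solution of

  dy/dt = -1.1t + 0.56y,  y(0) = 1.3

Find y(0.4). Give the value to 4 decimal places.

Euler: y_{n+1} = y_n + h·f(t_n, y_n).
t=0.000000, y=1.300000: f=0.728000 → y ← 1.300000 + 0.2·0.728000 = 1.445600
t=0.200000, y=1.445600: f=0.589536 → y ← 1.445600 + 0.2·0.589536 = 1.563507
y(0.4) ≈ 1.5635

1.5635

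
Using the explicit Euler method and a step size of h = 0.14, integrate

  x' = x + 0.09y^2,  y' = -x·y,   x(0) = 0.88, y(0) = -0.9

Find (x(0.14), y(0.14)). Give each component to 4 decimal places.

Euler on (x,y): x_{n+1} = x_n + h·x', y_{n+1} = y_n + h·y'.
0.000000: (0.880000, -0.900000); f=(0.952900, 0.792000) → (1.013406, -0.789120)
(x(0.14), y(0.14)) ≈ (1.0134, -0.7891)

1.0134, -0.7891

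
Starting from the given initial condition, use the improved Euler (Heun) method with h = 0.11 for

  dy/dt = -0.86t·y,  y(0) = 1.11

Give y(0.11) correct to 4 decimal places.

Heun: k1 = f(t_n, y_n); k2 = f(t_n + h, y_n + h·k1); y_{n+1} = y_n + (h/2)·(k1 + k2).
t=0.000000, y=1.110000:
  k1 = f(0.000000, 1.110000) = 0.000000
  k2 = f(0.110000, 1.110000) = -0.105006
  y ← 1.110000 + (0.11/2)·(0.000000 + (-0.105006)) = 1.104225
y(0.11) ≈ 1.1042

1.1042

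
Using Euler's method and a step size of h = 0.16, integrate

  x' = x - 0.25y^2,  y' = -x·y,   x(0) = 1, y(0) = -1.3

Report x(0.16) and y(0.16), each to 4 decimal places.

Euler on (x,y): x_{n+1} = x_n + h·x', y_{n+1} = y_n + h·y'.
0.000000: (1.000000, -1.300000); f=(0.577500, 1.300000) → (1.092400, -1.092000)
(x(0.16), y(0.16)) ≈ (1.0924, -1.0920)

1.0924, -1.0920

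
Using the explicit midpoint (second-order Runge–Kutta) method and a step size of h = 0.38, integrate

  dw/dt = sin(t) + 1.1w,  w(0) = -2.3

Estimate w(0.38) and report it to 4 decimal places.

-3.3906

Midpoint: k1 = f(t_n, w_n); k2 = f(t_n + h/2, w_n + (h/2)·k1); w_{n+1} = w_n + h·k2.
t=0.000000, w=-2.300000:
  k1 = f(0.000000, -2.300000) = -2.530000
  k2 = f(0.190000, -2.780700) = -2.869911
  w ← -2.300000 + 0.38·(-2.869911) = -3.390566
w(0.38) ≈ -3.3906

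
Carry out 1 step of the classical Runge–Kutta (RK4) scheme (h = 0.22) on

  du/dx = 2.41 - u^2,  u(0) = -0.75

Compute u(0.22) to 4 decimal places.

RK4: k1 = f(x_n, u_n); k2 = f(x_n + h/2, u_n + (h/2)·k1); k3 = f(x_n + h/2, u_n + (h/2)·k2); k4 = f(x_n + h, u_n + h·k3); u_{n+1} = u_n + (h/6)·(k1 + 2k2 + 2k3 + k4).
x=0.000000, u=-0.750000:
  k1 = f(0.000000, -0.750000) = 1.847500
  k2 = f(0.110000, -0.546775) = 2.111037
  k3 = f(0.110000, -0.517786) = 2.141898
  k4 = f(0.220000, -0.278782) = 2.332280
  u ← -0.750000 + (0.22/6)·(k1 + 2k2 + 2k3 + k4) = -0.284859
u(0.22) ≈ -0.2849

-0.2849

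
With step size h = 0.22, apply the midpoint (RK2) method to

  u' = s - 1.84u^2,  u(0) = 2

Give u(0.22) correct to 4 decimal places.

Midpoint: k1 = f(s_n, u_n); k2 = f(s_n + h/2, u_n + (h/2)·k1); u_{n+1} = u_n + h·k2.
s=0.000000, u=2.000000:
  k1 = f(0.000000, 2.000000) = -7.360000
  k2 = f(0.110000, 1.190400) = -2.497376
  u ← 2.000000 + 0.22·(-2.497376) = 1.450577
u(0.22) ≈ 1.4506

1.4506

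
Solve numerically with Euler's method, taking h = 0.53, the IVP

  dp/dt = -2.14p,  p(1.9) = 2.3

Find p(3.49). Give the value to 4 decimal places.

Euler: p_{n+1} = p_n + h·f(t_n, p_n).
t=1.900000, p=2.300000: f=-4.922000 → p ← 2.300000 + 0.53·(-4.922000) = -0.308660
t=2.430000, p=-0.308660: f=0.660532 → p ← -0.308660 + 0.53·0.660532 = 0.041422
t=2.960000, p=0.041422: f=-0.088643 → p ← 0.041422 + 0.53·(-0.088643) = -0.005559
p(3.49) ≈ -0.0056

-0.0056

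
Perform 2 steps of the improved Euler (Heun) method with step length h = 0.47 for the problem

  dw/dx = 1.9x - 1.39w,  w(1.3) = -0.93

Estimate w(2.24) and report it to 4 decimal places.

1.5378

Heun: k1 = f(x_n, w_n); k2 = f(x_n + h, w_n + h·k1); w_{n+1} = w_n + (h/2)·(k1 + k2).
x=1.300000, w=-0.930000:
  k1 = f(1.300000, -0.930000) = 3.762700
  k2 = f(1.770000, 0.838469) = 2.197528
  w ← -0.930000 + (0.47/2)·(3.762700 + 2.197528) = 0.470654
x=1.770000, w=0.470654:
  k1 = f(1.770000, 0.470654) = 2.708791
  k2 = f(2.240000, 1.743786) = 1.832138
  w ← 0.470654 + (0.47/2)·(2.708791 + 1.832138) = 1.537772
w(2.24) ≈ 1.5378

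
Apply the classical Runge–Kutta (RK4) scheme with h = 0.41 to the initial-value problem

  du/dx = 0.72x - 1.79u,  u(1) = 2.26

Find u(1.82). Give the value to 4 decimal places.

0.9904

RK4: k1 = f(x_n, u_n); k2 = f(x_n + h/2, u_n + (h/2)·k1); k3 = f(x_n + h/2, u_n + (h/2)·k2); k4 = f(x_n + h, u_n + h·k3); u_{n+1} = u_n + (h/6)·(k1 + 2k2 + 2k3 + k4).
x=1.000000, u=2.260000:
  k1 = f(1.000000, 2.260000) = -3.325400
  k2 = f(1.205000, 1.578293) = -1.957544
  k3 = f(1.205000, 1.858703) = -2.459479
  k4 = f(1.410000, 1.251614) = -1.225188
  u ← 2.260000 + (0.41/6)·(k1 + 2k2 + 2k3 + k4) = 1.345383
x=1.410000, u=1.345383:
  k1 = f(1.410000, 1.345383) = -1.393036
  k2 = f(1.615000, 1.059811) = -0.734261
  k3 = f(1.615000, 1.194860) = -0.975999
  k4 = f(1.820000, 0.945224) = -0.381551
  u ← 1.345383 + (0.41/6)·(k1 + 2k2 + 2k3 + k4) = 0.990384
u(1.82) ≈ 0.9904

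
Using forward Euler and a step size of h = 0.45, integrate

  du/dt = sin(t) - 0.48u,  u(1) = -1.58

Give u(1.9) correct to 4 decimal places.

-0.2276

Euler: u_{n+1} = u_n + h·f(t_n, u_n).
t=1.000000, u=-1.580000: f=1.599871 → u ← -1.580000 + 0.45·1.599871 = -0.860058
t=1.450000, u=-0.860058: f=1.405541 → u ← -0.860058 + 0.45·1.405541 = -0.227565
u(1.9) ≈ -0.2276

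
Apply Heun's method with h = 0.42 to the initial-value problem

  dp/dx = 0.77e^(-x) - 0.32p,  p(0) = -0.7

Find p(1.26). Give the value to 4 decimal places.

Heun: k1 = f(x_n, p_n); k2 = f(x_n + h, p_n + h·k1); p_{n+1} = p_n + (h/2)·(k1 + k2).
x=0.000000, p=-0.700000:
  k1 = f(0.000000, -0.700000) = 0.994000
  k2 = f(0.420000, -0.282520) = 0.596332
  p ← -0.700000 + (0.42/2)·(0.994000 + 0.596332) = -0.366030
x=0.420000, p=-0.366030:
  k1 = f(0.420000, -0.366030) = 0.623056
  k2 = f(0.840000, -0.104347) = 0.365808
  p ← -0.366030 + (0.42/2)·(0.623056 + 0.365808) = -0.158369
x=0.840000, p=-0.158369:
  k1 = f(0.840000, -0.158369) = 0.383095
  k2 = f(1.260000, 0.002531) = 0.217604
  p ← -0.158369 + (0.42/2)·(0.383095 + 0.217604) = -0.032222
p(1.26) ≈ -0.0322

-0.0322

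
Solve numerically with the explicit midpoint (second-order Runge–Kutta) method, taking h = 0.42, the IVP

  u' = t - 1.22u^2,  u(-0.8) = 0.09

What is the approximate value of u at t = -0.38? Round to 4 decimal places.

Midpoint: k1 = f(t_n, u_n); k2 = f(t_n + h/2, u_n + (h/2)·k1); u_{n+1} = u_n + h·k2.
t=-0.800000, u=0.090000:
  k1 = f(-0.800000, 0.090000) = -0.809882
  k2 = f(-0.590000, -0.080075) = -0.597823
  u ← 0.090000 + 0.42·(-0.597823) = -0.161086
u(-0.38) ≈ -0.1611

-0.1611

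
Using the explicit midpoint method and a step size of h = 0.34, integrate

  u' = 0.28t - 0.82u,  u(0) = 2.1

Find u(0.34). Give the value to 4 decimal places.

Midpoint: k1 = f(t_n, u_n); k2 = f(t_n + h/2, u_n + (h/2)·k1); u_{n+1} = u_n + h·k2.
t=0.000000, u=2.100000:
  k1 = f(0.000000, 2.100000) = -1.722000
  k2 = f(0.170000, 1.807260) = -1.434353
  u ← 2.100000 + 0.34·(-1.434353) = 1.612320
u(0.34) ≈ 1.6123

1.6123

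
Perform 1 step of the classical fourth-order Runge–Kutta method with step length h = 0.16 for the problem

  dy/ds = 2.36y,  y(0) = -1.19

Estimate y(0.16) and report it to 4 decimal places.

RK4: k1 = f(s_n, y_n); k2 = f(s_n + h/2, y_n + (h/2)·k1); k3 = f(s_n + h/2, y_n + (h/2)·k2); k4 = f(s_n + h, y_n + h·k3); y_{n+1} = y_n + (h/6)·(k1 + 2k2 + 2k3 + k4).
s=0.000000, y=-1.190000:
  k1 = f(0.000000, -1.190000) = -2.808400
  k2 = f(0.080000, -1.414672) = -3.338626
  k3 = f(0.080000, -1.457090) = -3.438733
  k4 = f(0.160000, -1.740197) = -4.106865
  y ← -1.190000 + (0.16/6)·(k1 + 2k2 + 2k3 + k4) = -1.735866
y(0.16) ≈ -1.7359

-1.7359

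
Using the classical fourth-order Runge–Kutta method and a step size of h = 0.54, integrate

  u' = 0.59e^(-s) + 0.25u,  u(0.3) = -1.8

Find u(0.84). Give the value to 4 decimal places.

-1.8637

RK4: k1 = f(s_n, u_n); k2 = f(s_n + h/2, u_n + (h/2)·k1); k3 = f(s_n + h/2, u_n + (h/2)·k2); k4 = f(s_n + h, u_n + h·k3); u_{n+1} = u_n + (h/6)·(k1 + 2k2 + 2k3 + k4).
s=0.300000, u=-1.800000:
  k1 = f(0.300000, -1.800000) = -0.012917
  k2 = f(0.570000, -1.803488) = -0.117212
  k3 = f(0.570000, -1.831647) = -0.124252
  k4 = f(0.840000, -1.867096) = -0.212065
  u ← -1.800000 + (0.54/6)·(k1 + 2k2 + 2k3 + k4) = -1.863712
u(0.84) ≈ -1.8637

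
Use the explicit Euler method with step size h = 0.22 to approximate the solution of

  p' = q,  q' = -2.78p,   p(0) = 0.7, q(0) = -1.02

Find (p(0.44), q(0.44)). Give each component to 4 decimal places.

Euler on (p,q): p_{n+1} = p_n + h·p', q_{n+1} = q_n + h·q'.
0.000000: (0.700000, -1.020000); f=(-1.020000, -1.946000) → (0.475600, -1.448120)
0.220000: (0.475600, -1.448120); f=(-1.448120, -1.322168) → (0.157014, -1.738997)
(p(0.44), q(0.44)) ≈ (0.1570, -1.7390)

0.1570, -1.7390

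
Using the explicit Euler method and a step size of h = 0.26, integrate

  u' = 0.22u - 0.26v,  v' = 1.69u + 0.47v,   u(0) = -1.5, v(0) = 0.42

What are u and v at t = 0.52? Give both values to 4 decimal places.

-1.6938, -0.9200

Euler on (u,v): u_{n+1} = u_n + h·u', v_{n+1} = v_n + h·v'.
0.000000: (-1.500000, 0.420000); f=(-0.439200, -2.337600) → (-1.614192, -0.187776)
0.260000: (-1.614192, -0.187776); f=(-0.306300, -2.816239) → (-1.693830, -0.919998)
(u(0.52), v(0.52)) ≈ (-1.6938, -0.9200)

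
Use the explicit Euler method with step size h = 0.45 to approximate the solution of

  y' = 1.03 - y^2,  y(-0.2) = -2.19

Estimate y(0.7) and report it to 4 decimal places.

-10.2123

Euler: y_{n+1} = y_n + h·f(t_n, y_n).
t=-0.200000, y=-2.190000: f=-3.766100 → y ← -2.190000 + 0.45·(-3.766100) = -3.884745
t=0.250000, y=-3.884745: f=-14.061244 → y ← -3.884745 + 0.45·(-14.061244) = -10.212305
y(0.7) ≈ -10.2123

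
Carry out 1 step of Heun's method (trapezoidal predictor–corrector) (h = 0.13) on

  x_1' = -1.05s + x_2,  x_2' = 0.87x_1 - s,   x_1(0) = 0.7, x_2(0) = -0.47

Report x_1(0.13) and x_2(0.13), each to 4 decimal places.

0.6352, -0.4027

Heun on (x_1,x_2): k1 = f(s_n, state_n); k2 = f(s_n + h, state_n + h·k1); state_{n+1} = state_n + (h/2)·(k1 + k2).
0.000000: (0.700000, -0.470000)
  k1 = (-0.470000, 0.609000)
  predictor → (0.638900, -0.390830)
  k2 = (-0.527330, 0.425843)
  → (0.635174, -0.402735)
(x_1(0.13), x_2(0.13)) ≈ (0.6352, -0.4027)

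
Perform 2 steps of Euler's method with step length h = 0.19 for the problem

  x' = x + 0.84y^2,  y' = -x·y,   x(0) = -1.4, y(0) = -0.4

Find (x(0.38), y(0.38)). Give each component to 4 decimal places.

-1.9112, -0.6642

Euler on (x,y): x_{n+1} = x_n + h·x', y_{n+1} = y_n + h·y'.
0.000000: (-1.400000, -0.400000); f=(-1.265600, -0.560000) → (-1.640464, -0.506400)
0.190000: (-1.640464, -0.506400); f=(-1.425054, -0.830731) → (-1.911224, -0.664239)
(x(0.38), y(0.38)) ≈ (-1.9112, -0.6642)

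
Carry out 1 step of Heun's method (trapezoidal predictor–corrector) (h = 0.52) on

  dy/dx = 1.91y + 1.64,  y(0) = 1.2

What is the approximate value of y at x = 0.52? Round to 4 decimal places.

4.2600

Heun: k1 = f(x_n, y_n); k2 = f(x_n + h, y_n + h·k1); y_{n+1} = y_n + (h/2)·(k1 + k2).
x=0.000000, y=1.200000:
  k1 = f(0.000000, 1.200000) = 3.932000
  k2 = f(0.520000, 3.244640) = 7.837262
  y ← 1.200000 + (0.52/2)·(3.932000 + 7.837262) = 4.260008
y(0.52) ≈ 4.2600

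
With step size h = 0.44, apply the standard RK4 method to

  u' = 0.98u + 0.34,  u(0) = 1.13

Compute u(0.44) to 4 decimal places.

1.9260

RK4: k1 = f(x_n, u_n); k2 = f(x_n + h/2, u_n + (h/2)·k1); k3 = f(x_n + h/2, u_n + (h/2)·k2); k4 = f(x_n + h, u_n + h·k3); u_{n+1} = u_n + (h/6)·(k1 + 2k2 + 2k3 + k4).
x=0.000000, u=1.130000:
  k1 = f(0.000000, 1.130000) = 1.447400
  k2 = f(0.220000, 1.448428) = 1.759459
  k3 = f(0.220000, 1.517081) = 1.826739
  k4 = f(0.440000, 1.933765) = 2.235090
  u ← 1.130000 + (0.44/6)·(k1 + 2k2 + 2k3 + k4) = 1.926025
u(0.44) ≈ 1.9260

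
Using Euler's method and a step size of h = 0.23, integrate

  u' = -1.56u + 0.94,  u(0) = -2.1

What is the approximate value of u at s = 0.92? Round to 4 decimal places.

Euler: u_{n+1} = u_n + h·f(s_n, u_n).
s=0.000000, u=-2.100000: f=4.216000 → u ← -2.100000 + 0.23·4.216000 = -1.130320
s=0.230000, u=-1.130320: f=2.703299 → u ← -1.130320 + 0.23·2.703299 = -0.508561
s=0.460000, u=-0.508561: f=1.733355 → u ← -0.508561 + 0.23·1.733355 = -0.109889
s=0.690000, u=-0.109889: f=1.111428 → u ← -0.109889 + 0.23·1.111428 = 0.145739
u(0.92) ≈ 0.1457

0.1457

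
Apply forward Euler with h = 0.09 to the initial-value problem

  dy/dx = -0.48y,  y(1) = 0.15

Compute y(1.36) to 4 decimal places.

0.1257

Euler: y_{n+1} = y_n + h·f(x_n, y_n).
x=1.000000, y=0.150000: f=-0.072000 → y ← 0.150000 + 0.09·(-0.072000) = 0.143520
x=1.090000, y=0.143520: f=-0.068890 → y ← 0.143520 + 0.09·(-0.068890) = 0.137320
x=1.180000, y=0.137320: f=-0.065914 → y ← 0.137320 + 0.09·(-0.065914) = 0.131388
x=1.270000, y=0.131388: f=-0.063066 → y ← 0.131388 + 0.09·(-0.063066) = 0.125712
y(1.36) ≈ 0.1257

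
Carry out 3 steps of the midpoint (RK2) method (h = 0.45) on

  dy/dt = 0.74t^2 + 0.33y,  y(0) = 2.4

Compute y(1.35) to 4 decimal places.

Midpoint: k1 = f(t_n, y_n); k2 = f(t_n + h/2, y_n + (h/2)·k1); y_{n+1} = y_n + h·k2.
t=0.000000, y=2.400000:
  k1 = f(0.000000, 2.400000) = 0.792000
  k2 = f(0.225000, 2.578200) = 0.888268
  y ← 2.400000 + 0.45·0.888268 = 2.799721
t=0.450000, y=2.799721:
  k1 = f(0.450000, 2.799721) = 1.073758
  k2 = f(0.675000, 3.041316) = 1.340797
  y ← 2.799721 + 0.45·1.340797 = 3.403079
t=0.900000, y=3.403079:
  k1 = f(0.900000, 3.403079) = 1.722416
  k2 = f(1.125000, 3.790623) = 2.187468
  y ← 3.403079 + 0.45·2.187468 = 4.387440
y(1.35) ≈ 4.3874

4.3874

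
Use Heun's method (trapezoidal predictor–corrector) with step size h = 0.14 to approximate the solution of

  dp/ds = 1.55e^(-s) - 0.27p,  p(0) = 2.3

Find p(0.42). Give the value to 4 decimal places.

Heun: k1 = f(s_n, p_n); k2 = f(s_n + h, p_n + h·k1); p_{n+1} = p_n + (h/2)·(k1 + k2).
s=0.000000, p=2.300000:
  k1 = f(0.000000, 2.300000) = 0.929000
  k2 = f(0.140000, 2.430060) = 0.691389
  p ← 2.300000 + (0.14/2)·(0.929000 + 0.691389) = 2.413427
s=0.140000, p=2.413427:
  k1 = f(0.140000, 2.413427) = 0.695880
  k2 = f(0.280000, 2.510850) = 0.493535
  p ← 2.413427 + (0.14/2)·(0.695880 + 0.493535) = 2.496686
s=0.280000, p=2.496686:
  k1 = f(0.280000, 2.496686) = 0.497360
  k2 = f(0.420000, 2.566317) = 0.325517
  p ← 2.496686 + (0.14/2)·(0.497360 + 0.325517) = 2.554288
p(0.42) ≈ 2.5543

2.5543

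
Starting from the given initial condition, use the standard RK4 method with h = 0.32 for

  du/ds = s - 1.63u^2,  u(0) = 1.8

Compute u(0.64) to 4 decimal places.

0.7462

RK4: k1 = f(s_n, u_n); k2 = f(s_n + h/2, u_n + (h/2)·k1); k3 = f(s_n + h/2, u_n + (h/2)·k2); k4 = f(s_n + h, u_n + h·k3); u_{n+1} = u_n + (h/6)·(k1 + 2k2 + 2k3 + k4).
s=0.000000, u=1.800000:
  k1 = f(0.000000, 1.800000) = -5.281200
  k2 = f(0.160000, 0.955008) = -1.326626
  k3 = f(0.160000, 1.587740) = -3.949096
  k4 = f(0.320000, 0.536289) = -0.148798
  u ← 1.800000 + (0.32/6)·(k1 + 2k2 + 2k3 + k4) = 0.947656
s=0.320000, u=0.947656:
  k1 = f(0.320000, 0.947656) = -1.143826
  k2 = f(0.480000, 0.764644) = -0.473030
  k3 = f(0.480000, 0.871972) = -0.759345
  k4 = f(0.640000, 0.704666) = -0.169383
  u ← 0.947656 + (0.32/6)·(k1 + 2k2 + 2k3 + k4) = 0.746165
u(0.64) ≈ 0.7462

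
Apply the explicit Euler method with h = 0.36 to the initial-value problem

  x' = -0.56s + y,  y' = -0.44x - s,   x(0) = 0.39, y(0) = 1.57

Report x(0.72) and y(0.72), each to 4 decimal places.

Euler on (x,y): x_{n+1} = x_n + h·x', y_{n+1} = y_n + h·y'.
0.000000: (0.390000, 1.570000); f=(1.570000, -0.171600) → (0.955200, 1.508224)
0.360000: (0.955200, 1.508224); f=(1.306624, -0.780288) → (1.425585, 1.227320)
(x(0.72), y(0.72)) ≈ (1.4256, 1.2273)

1.4256, 1.2273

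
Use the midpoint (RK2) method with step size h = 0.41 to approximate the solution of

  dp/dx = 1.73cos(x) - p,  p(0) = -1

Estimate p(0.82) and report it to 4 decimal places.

Midpoint: k1 = f(x_n, p_n); k2 = f(x_n + h/2, p_n + (h/2)·k1); p_{n+1} = p_n + h·k2.
x=0.000000, p=-1.000000:
  k1 = f(0.000000, -1.000000) = 2.730000
  k2 = f(0.205000, -0.440350) = 2.134126
  p ← -1.000000 + 0.41·2.134126 = -0.125009
x=0.410000, p=-0.125009:
  k1 = f(0.410000, -0.125009) = 1.711628
  k2 = f(0.615000, 0.225875) = 1.187143
  p ← -0.125009 + 0.41·1.187143 = 0.361720
p(0.82) ≈ 0.3617

0.3617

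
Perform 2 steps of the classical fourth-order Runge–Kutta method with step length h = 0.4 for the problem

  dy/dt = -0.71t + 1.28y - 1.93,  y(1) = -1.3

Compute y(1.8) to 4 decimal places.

RK4: k1 = f(t_n, y_n); k2 = f(t_n + h/2, y_n + (h/2)·k1); k3 = f(t_n + h/2, y_n + (h/2)·k2); k4 = f(t_n + h, y_n + h·k3); y_{n+1} = y_n + (h/6)·(k1 + 2k2 + 2k3 + k4).
t=1.000000, y=-1.300000:
  k1 = f(1.000000, -1.300000) = -4.304000
  k2 = f(1.200000, -2.160800) = -5.547824
  k3 = f(1.200000, -2.409565) = -5.866243
  k4 = f(1.400000, -3.646497) = -7.591516
  y ← -1.300000 + (0.4/6)·(k1 + 2k2 + 2k3 + k4) = -3.614910
t=1.400000, y=-3.614910:
  k1 = f(1.400000, -3.614910) = -7.551085
  k2 = f(1.600000, -5.125127) = -9.626163
  k3 = f(1.600000, -5.540143) = -10.157382
  k4 = f(1.800000, -7.677863) = -13.035665
  y ← -3.614910 + (0.4/6)·(k1 + 2k2 + 2k3 + k4) = -7.625166
y(1.8) ≈ -7.6252

-7.6252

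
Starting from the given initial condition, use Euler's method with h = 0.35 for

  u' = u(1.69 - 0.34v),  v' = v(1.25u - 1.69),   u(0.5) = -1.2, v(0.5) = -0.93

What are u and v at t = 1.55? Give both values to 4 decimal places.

-5.1519, 0.0527

Euler on (u,v): u_{n+1} = u_n + h·u', v_{n+1} = v_n + h·v'.
0.500000: (-1.200000, -0.930000); f=(-2.407440, 2.966700) → (-2.042604, 0.108345)
0.850000: (-2.042604, 0.108345); f=(-3.376757, -0.459735) → (-3.224469, -0.052562)
1.200000: (-3.224469, -0.052562); f=(-5.506978, 0.300688) → (-5.151911, 0.052678)
(u(1.55), v(1.55)) ≈ (-5.1519, 0.0527)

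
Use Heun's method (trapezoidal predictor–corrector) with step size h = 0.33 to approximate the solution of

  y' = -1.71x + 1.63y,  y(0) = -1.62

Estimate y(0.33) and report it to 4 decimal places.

-2.8189

Heun: k1 = f(x_n, y_n); k2 = f(x_n + h, y_n + h·k1); y_{n+1} = y_n + (h/2)·(k1 + k2).
x=0.000000, y=-1.620000:
  k1 = f(0.000000, -1.620000) = -2.640600
  k2 = f(0.330000, -2.491398) = -4.625279
  y ← -1.620000 + (0.33/2)·(-2.640600 + (-4.625279)) = -2.818870
y(0.33) ≈ -2.8189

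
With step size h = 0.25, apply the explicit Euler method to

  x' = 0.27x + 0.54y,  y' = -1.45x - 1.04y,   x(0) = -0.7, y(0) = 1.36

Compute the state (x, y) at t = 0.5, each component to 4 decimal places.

Euler on (x,y): x_{n+1} = x_n + h·x', y_{n+1} = y_n + h·y'.
0.000000: (-0.700000, 1.360000); f=(0.545400, -0.399400) → (-0.563650, 1.260150)
0.250000: (-0.563650, 1.260150); f=(0.528296, -0.493264) → (-0.431576, 1.136834)
(x(0.5), y(0.5)) ≈ (-0.4316, 1.1368)

-0.4316, 1.1368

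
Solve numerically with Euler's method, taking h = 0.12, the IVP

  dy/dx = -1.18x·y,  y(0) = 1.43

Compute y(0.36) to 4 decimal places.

1.3579

Euler: y_{n+1} = y_n + h·f(x_n, y_n).
x=0.000000, y=1.430000: f=0.000000 → y ← 1.430000 + 0.12·0.000000 = 1.430000
x=0.120000, y=1.430000: f=-0.202488 → y ← 1.430000 + 0.12·(-0.202488) = 1.405701
x=0.240000, y=1.405701: f=-0.398095 → y ← 1.405701 + 0.12·(-0.398095) = 1.357930
y(0.36) ≈ 1.3579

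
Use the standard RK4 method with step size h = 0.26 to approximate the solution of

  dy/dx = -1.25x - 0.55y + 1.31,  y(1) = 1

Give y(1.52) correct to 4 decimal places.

RK4: k1 = f(x_n, y_n); k2 = f(x_n + h/2, y_n + (h/2)·k1); k3 = f(x_n + h/2, y_n + (h/2)·k2); k4 = f(x_n + h, y_n + h·k3); y_{n+1} = y_n + (h/6)·(k1 + 2k2 + 2k3 + k4).
x=1.000000, y=1.000000:
  k1 = f(1.000000, 1.000000) = -0.490000
  k2 = f(1.130000, 0.936300) = -0.617465
  k3 = f(1.130000, 0.919730) = -0.608351
  k4 = f(1.260000, 0.841829) = -0.728006
  y ← 1.000000 + (0.26/6)·(k1 + 2k2 + 2k3 + k4) = 0.840982
x=1.260000, y=0.840982:
  k1 = f(1.260000, 0.840982) = -0.727540
  k2 = f(1.390000, 0.746402) = -0.838021
  k3 = f(1.390000, 0.732040) = -0.830122
  k4 = f(1.520000, 0.625151) = -0.933833
  y ← 0.840982 + (0.26/6)·(k1 + 2k2 + 2k3 + k4) = 0.624417
y(1.52) ≈ 0.6244

0.6244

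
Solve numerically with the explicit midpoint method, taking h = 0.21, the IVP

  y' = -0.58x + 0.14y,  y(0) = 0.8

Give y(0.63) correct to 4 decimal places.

0.7556

Midpoint: k1 = f(x_n, y_n); k2 = f(x_n + h/2, y_n + (h/2)·k1); y_{n+1} = y_n + h·k2.
x=0.000000, y=0.800000:
  k1 = f(0.000000, 0.800000) = 0.112000
  k2 = f(0.105000, 0.811760) = 0.052746
  y ← 0.800000 + 0.21·0.052746 = 0.811077
x=0.210000, y=0.811077:
  k1 = f(0.210000, 0.811077) = -0.008249
  k2 = f(0.315000, 0.810211) = -0.069271
  y ← 0.811077 + 0.21·(-0.069271) = 0.796530
x=0.420000, y=0.796530:
  k1 = f(0.420000, 0.796530) = -0.132086
  k2 = f(0.525000, 0.782661) = -0.194927
  y ← 0.796530 + 0.21·(-0.194927) = 0.755595
y(0.63) ≈ 0.7556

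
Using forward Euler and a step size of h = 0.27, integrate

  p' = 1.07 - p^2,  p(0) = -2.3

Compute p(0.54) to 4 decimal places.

-6.3445

Euler: p_{n+1} = p_n + h·f(x_n, p_n).
x=0.000000, p=-2.300000: f=-4.220000 → p ← -2.300000 + 0.27·(-4.220000) = -3.439400
x=0.270000, p=-3.439400: f=-10.759472 → p ← -3.439400 + 0.27·(-10.759472) = -6.344458
p(0.54) ≈ -6.3445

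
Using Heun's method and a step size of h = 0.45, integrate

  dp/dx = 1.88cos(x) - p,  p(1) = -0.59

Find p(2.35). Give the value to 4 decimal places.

-0.5313

Heun: k1 = f(x_n, p_n); k2 = f(x_n + h, p_n + h·k1); p_{n+1} = p_n + (h/2)·(k1 + k2).
x=1.000000, p=-0.590000:
  k1 = f(1.000000, -0.590000) = 1.605768
  k2 = f(1.450000, 0.132596) = 0.093949
  p ← -0.590000 + (0.45/2)·(1.605768 + 0.093949) = -0.207563
x=1.450000, p=-0.207563:
  k1 = f(1.450000, -0.207563) = 0.434109
  k2 = f(1.900000, -0.012215) = -0.595570
  p ← -0.207563 + (0.45/2)·(0.434109 + (-0.595570)) = -0.243892
x=1.900000, p=-0.243892:
  k1 = f(1.900000, -0.243892) = -0.363892
  k2 = f(2.350000, -0.407644) = -0.913457
  p ← -0.243892 + (0.45/2)·(-0.363892 + (-0.913457)) = -0.531296
p(2.35) ≈ -0.5313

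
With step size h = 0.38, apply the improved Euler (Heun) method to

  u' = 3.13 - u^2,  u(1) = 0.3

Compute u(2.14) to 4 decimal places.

Heun: k1 = f(x_n, u_n); k2 = f(x_n + h, u_n + h·k1); u_{n+1} = u_n + (h/2)·(k1 + k2).
x=1.000000, u=0.300000:
  k1 = f(1.000000, 0.300000) = 3.040000
  k2 = f(1.380000, 1.455200) = 1.012393
  u ← 0.300000 + (0.38/2)·(3.040000 + 1.012393) = 1.069955
x=1.380000, u=1.069955:
  k1 = f(1.380000, 1.069955) = 1.985197
  k2 = f(1.760000, 1.824330) = -0.198178
  u ← 1.069955 + (0.38/2)·(1.985197 + (-0.198178)) = 1.409488
x=1.760000, u=1.409488:
  k1 = f(1.760000, 1.409488) = 1.143343
  k2 = f(2.140000, 1.843959) = -0.270183
  u ← 1.409488 + (0.38/2)·(1.143343 + (-0.270183)) = 1.575389
u(2.14) ≈ 1.5754

1.5754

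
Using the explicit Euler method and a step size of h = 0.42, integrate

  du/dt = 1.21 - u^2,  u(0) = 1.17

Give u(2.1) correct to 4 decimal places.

1.1000

Euler: u_{n+1} = u_n + h·f(t_n, u_n).
t=0.000000, u=1.170000: f=-0.158900 → u ← 1.170000 + 0.42·(-0.158900) = 1.103262
t=0.420000, u=1.103262: f=-0.007187 → u ← 1.103262 + 0.42·(-0.007187) = 1.100243
t=0.840000, u=1.100243: f=-0.000536 → u ← 1.100243 + 0.42·(-0.000536) = 1.100018
t=1.260000, u=1.100018: f=-0.000041 → u ← 1.100018 + 0.42·(-0.000041) = 1.100001
t=1.680000, u=1.100001: f=-0.000003 → u ← 1.100001 + 0.42·(-0.000003) = 1.100000
u(2.1) ≈ 1.1000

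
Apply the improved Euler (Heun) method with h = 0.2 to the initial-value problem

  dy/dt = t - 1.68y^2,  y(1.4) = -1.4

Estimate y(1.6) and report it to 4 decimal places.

Heun: k1 = f(t_n, y_n); k2 = f(t_n + h, y_n + h·k1); y_{n+1} = y_n + (h/2)·(k1 + k2).
t=1.400000, y=-1.400000:
  k1 = f(1.400000, -1.400000) = -1.892800
  k2 = f(1.600000, -1.778560) = -3.714303
  y ← -1.400000 + (0.2/2)·(-1.892800 + (-3.714303)) = -1.960710
y(1.6) ≈ -1.9607

-1.9607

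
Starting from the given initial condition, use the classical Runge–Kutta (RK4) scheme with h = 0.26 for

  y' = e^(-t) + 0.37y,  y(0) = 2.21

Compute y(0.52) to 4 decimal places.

RK4: k1 = f(t_n, y_n); k2 = f(t_n + h/2, y_n + (h/2)·k1); k3 = f(t_n + h/2, y_n + (h/2)·k2); k4 = f(t_n + h, y_n + h·k3); y_{n+1} = y_n + (h/6)·(k1 + 2k2 + 2k3 + k4).
t=0.000000, y=2.210000:
  k1 = f(0.000000, 2.210000) = 1.817700
  k2 = f(0.130000, 2.446301) = 1.783227
  k3 = f(0.130000, 2.441819) = 1.781569
  k4 = f(0.260000, 2.673208) = 1.760138
  y ← 2.210000 + (0.26/6)·(k1 + 2k2 + 2k3 + k4) = 2.673989
t=0.260000, y=2.673989:
  k1 = f(0.260000, 2.673989) = 1.760427
  k2 = f(0.390000, 2.902844) = 1.751109
  k3 = f(0.390000, 2.901633) = 1.750661
  k4 = f(0.520000, 3.129160) = 1.752310
  y ← 2.673989 + (0.26/6)·(k1 + 2k2 + 2k3 + k4) = 3.129694
y(0.52) ≈ 3.1297

3.1297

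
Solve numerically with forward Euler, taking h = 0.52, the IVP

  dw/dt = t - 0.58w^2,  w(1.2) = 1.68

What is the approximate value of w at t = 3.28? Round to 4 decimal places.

Euler: w_{n+1} = w_n + h·f(t_n, w_n).
t=1.200000, w=1.680000: f=-0.436992 → w ← 1.680000 + 0.52·(-0.436992) = 1.452764
t=1.720000, w=1.452764: f=0.495896 → w ← 1.452764 + 0.52·0.495896 = 1.710630
t=2.240000, w=1.710630: f=0.542772 → w ← 1.710630 + 0.52·0.542772 = 1.992871
t=2.760000, w=1.992871: f=0.456509 → w ← 1.992871 + 0.52·0.456509 = 2.230256
w(3.28) ≈ 2.2303

2.2303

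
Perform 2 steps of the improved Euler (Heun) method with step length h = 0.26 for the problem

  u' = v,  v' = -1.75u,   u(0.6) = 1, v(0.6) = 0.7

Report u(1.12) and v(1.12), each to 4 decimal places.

Heun on (u,v): k1 = f(x_n, state_n); k2 = f(x_n + h, state_n + h·k1); state_{n+1} = state_n + (h/2)·(k1 + k2).
0.600000: (1.000000, 0.700000)
  k1 = (0.700000, -1.750000)
  predictor → (1.182000, 0.245000)
  k2 = (0.245000, -2.068500)
  → (1.122850, 0.203595)
0.860000: (1.122850, 0.203595)
  k1 = (0.203595, -1.964987)
  predictor → (1.175785, -0.307302)
  k2 = (-0.307302, -2.057623)
  → (1.109368, -0.319344)
(u(1.12), v(1.12)) ≈ (1.1094, -0.3193)

1.1094, -0.3193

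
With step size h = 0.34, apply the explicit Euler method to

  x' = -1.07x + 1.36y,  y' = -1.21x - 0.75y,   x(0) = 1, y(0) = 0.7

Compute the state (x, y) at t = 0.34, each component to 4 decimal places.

Euler on (x,y): x_{n+1} = x_n + h·x', y_{n+1} = y_n + h·y'.
0.000000: (1.000000, 0.700000); f=(-0.118000, -1.735000) → (0.959880, 0.110100)
(x(0.34), y(0.34)) ≈ (0.9599, 0.1101)

0.9599, 0.1101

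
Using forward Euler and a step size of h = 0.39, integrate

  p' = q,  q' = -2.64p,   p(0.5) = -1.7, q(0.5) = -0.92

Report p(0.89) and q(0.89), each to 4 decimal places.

Euler on (p,q): p_{n+1} = p_n + h·p', q_{n+1} = q_n + h·q'.
0.500000: (-1.700000, -0.920000); f=(-0.920000, 4.488000) → (-2.058800, 0.830320)
(p(0.89), q(0.89)) ≈ (-2.0588, 0.8303)

-2.0588, 0.8303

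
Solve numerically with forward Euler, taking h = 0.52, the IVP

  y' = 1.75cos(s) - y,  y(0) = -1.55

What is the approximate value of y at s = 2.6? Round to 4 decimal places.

-0.2366

Euler: y_{n+1} = y_n + h·f(s_n, y_n).
s=0.000000, y=-1.550000: f=3.300000 → y ← -1.550000 + 0.52·3.300000 = 0.166000
s=0.520000, y=0.166000: f=1.352684 → y ← 0.166000 + 0.52·1.352684 = 0.869395
s=1.040000, y=0.869395: f=0.016490 → y ← 0.869395 + 0.52·0.016490 = 0.877970
s=1.560000, y=0.877970: f=-0.859077 → y ← 0.877970 + 0.52·(-0.859077) = 0.431250
s=2.080000, y=0.431250: f=-1.284344 → y ← 0.431250 + 0.52·(-1.284344) = -0.236609
y(2.6) ≈ -0.2366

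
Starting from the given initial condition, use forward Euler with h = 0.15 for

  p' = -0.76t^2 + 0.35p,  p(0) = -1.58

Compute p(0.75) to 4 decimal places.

-2.1203

Euler: p_{n+1} = p_n + h·f(t_n, p_n).
t=0.000000, p=-1.580000: f=-0.553000 → p ← -1.580000 + 0.15·(-0.553000) = -1.662950
t=0.150000, p=-1.662950: f=-0.599133 → p ← -1.662950 + 0.15·(-0.599133) = -1.752820
t=0.300000, p=-1.752820: f=-0.681887 → p ← -1.752820 + 0.15·(-0.681887) = -1.855103
t=0.450000, p=-1.855103: f=-0.803186 → p ← -1.855103 + 0.15·(-0.803186) = -1.975581
t=0.600000, p=-1.975581: f=-0.965053 → p ← -1.975581 + 0.15·(-0.965053) = -2.120339
p(0.75) ≈ -2.1203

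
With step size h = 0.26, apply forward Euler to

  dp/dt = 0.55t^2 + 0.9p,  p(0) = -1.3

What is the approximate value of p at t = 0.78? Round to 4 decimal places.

-2.3922

Euler: p_{n+1} = p_n + h·f(t_n, p_n).
t=0.000000, p=-1.300000: f=-1.170000 → p ← -1.300000 + 0.26·(-1.170000) = -1.604200
t=0.260000, p=-1.604200: f=-1.406600 → p ← -1.604200 + 0.26·(-1.406600) = -1.969916
t=0.520000, p=-1.969916: f=-1.624204 → p ← -1.969916 + 0.26·(-1.624204) = -2.392209
p(0.78) ≈ -2.3922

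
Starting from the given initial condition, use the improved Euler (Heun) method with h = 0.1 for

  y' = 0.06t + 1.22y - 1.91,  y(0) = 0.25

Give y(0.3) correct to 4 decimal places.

-0.3268

Heun: k1 = f(t_n, y_n); k2 = f(t_n + h, y_n + h·k1); y_{n+1} = y_n + (h/2)·(k1 + k2).
t=0.000000, y=0.250000:
  k1 = f(0.000000, 0.250000) = -1.605000
  k2 = f(0.100000, 0.089500) = -1.794810
  y ← 0.250000 + (0.1/2)·(-1.605000 + (-1.794810)) = 0.080009
t=0.100000, y=0.080009:
  k1 = f(0.100000, 0.080009) = -1.806388
  k2 = f(0.200000, -0.100629) = -2.020768
  y ← 0.080009 + (0.1/2)·(-1.806388 + (-2.020768)) = -0.111348
t=0.200000, y=-0.111348:
  k1 = f(0.200000, -0.111348) = -2.033845
  k2 = f(0.300000, -0.314733) = -2.275974
  y ← -0.111348 + (0.1/2)·(-2.033845 + (-2.275974)) = -0.326839
y(0.3) ≈ -0.3268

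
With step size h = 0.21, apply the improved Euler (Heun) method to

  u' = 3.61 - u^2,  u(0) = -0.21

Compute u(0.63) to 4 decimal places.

1.4540

Heun: k1 = f(x_n, u_n); k2 = f(x_n + h, u_n + h·k1); u_{n+1} = u_n + (h/2)·(k1 + k2).
x=0.000000, u=-0.210000:
  k1 = f(0.000000, -0.210000) = 3.565900
  k2 = f(0.210000, 0.538839) = 3.319653
  u ← -0.210000 + (0.21/2)·(3.565900 + 3.319653) = 0.512983
x=0.210000, u=0.512983:
  k1 = f(0.210000, 0.512983) = 3.346848
  k2 = f(0.420000, 1.215821) = 2.131779
  u ← 0.512983 + (0.21/2)·(3.346848 + 2.131779) = 1.088239
x=0.420000, u=1.088239:
  k1 = f(0.420000, 1.088239) = 2.425736
  k2 = f(0.630000, 1.597643) = 1.057535
  u ← 1.088239 + (0.21/2)·(2.425736 + 1.057535) = 1.453982
u(0.63) ≈ 1.4540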